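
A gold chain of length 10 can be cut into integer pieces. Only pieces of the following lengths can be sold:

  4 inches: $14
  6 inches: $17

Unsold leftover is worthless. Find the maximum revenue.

31

Build r[k] bottom-up: r[k] = max over allowed piece i of (p[i] + r[k−i]).
r[1] = 0
r[2] = 0
r[3] = 0
r[4] = 14
r[5] = 14
r[6] = 17
r[7] = 17
r[8] = 28  (first piece 4, then r[4]=14)
r[9] = 28
r[10] = 31  (first piece 4, then r[6]=17)
One optimal cutting: 6 + 4 → $31.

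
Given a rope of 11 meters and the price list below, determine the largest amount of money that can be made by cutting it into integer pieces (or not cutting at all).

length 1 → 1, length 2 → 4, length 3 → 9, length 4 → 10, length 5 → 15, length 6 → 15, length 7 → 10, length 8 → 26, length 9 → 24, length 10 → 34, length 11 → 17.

35

Consider every possible first cut. best[k] is the best of p[i]+best[k−i] over all sellable i≤k.
best[1] = 1
best[2] = max(1+1, 4+0) = 4
best[3] = max(1+4, 4+1, 9+0) = 9
best[4] = max(1+9, 4+4, 9+1, 10+0) = 10
best[5] = max(1+10, 4+9, 9+4, 10+1, 15+0) = 15
best[6] = max(1+15, 4+10, 9+9, 10+4, 15+1, 15+0) = 18
best[7] = max(1+18, 4+15, 9+10, …, 15+1, 10+0) = 19
best[8] = max(1+19, 4+18, 9+15, …, 10+1, 26+0) = 26
best[9] = max(1+26, 4+19, 9+18, …, 26+1, 24+0) = 27
best[10] = max(1+27, 4+26, 9+19, …, 24+1, 34+0) = 34
best[11] = max(1+34, 4+27, 9+26, …, 34+1, 17+0) = 35
One optimal cutting: 10 + 1 → 34 + 1 = 35.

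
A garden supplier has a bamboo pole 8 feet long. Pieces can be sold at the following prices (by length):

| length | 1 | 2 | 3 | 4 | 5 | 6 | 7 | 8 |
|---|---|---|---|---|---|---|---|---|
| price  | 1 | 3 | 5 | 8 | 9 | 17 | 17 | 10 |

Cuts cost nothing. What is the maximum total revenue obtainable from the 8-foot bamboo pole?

20

Build best[k] bottom-up: best[k] = max over allowed piece i of (p[i] + best[k−i]).
best[1] = 1
best[2] = 3
best[3] = 5
best[4] = 8
best[5] = 9  (first piece 1, then best[4]=8)
best[6] = 17
best[7] = 18  (first piece 1, then best[6]=17)
best[8] = 20  (first piece 2, then best[6]=17)
One optimal cutting: 6 + 2 → $17 + $3 = $20.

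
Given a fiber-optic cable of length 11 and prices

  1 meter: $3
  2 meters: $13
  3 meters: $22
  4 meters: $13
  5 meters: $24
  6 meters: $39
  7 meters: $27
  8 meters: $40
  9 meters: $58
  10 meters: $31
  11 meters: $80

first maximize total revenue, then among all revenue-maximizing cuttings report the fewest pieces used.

Build r[k] bottom-up: r[k] = max over allowed piece i of (p[i] + r[k−i]).
r[1] = 3
r[2] = max(3+3, 13+0) = 13
r[3] = max(3+13, 13+3, 22+0) = 22
r[4] = max(3+22, 13+13, 22+3, 13+0) = 26
r[5] = max(3+26, 13+22, 22+13, 13+3, 24+0) = 35
r[6] = max(3+35, 13+26, 22+22, 13+13, 24+3, 39+0) = 44
r[7] = max(3+44, 13+35, 22+26, …, 39+3, 27+0) = 48
r[8] = max(3+48, 13+44, 22+35, …, 27+3, 40+0) = 57
r[9] = max(3+57, 13+48, 22+44, …, 40+3, 58+0) = 66
r[10] = max(3+66, 13+57, 22+48, …, 58+3, 31+0) = 70
r[11] = max(3+70, 13+66, 22+57, …, 31+3, 80+0) = 80
Maximum revenue is $80.
Now minimize piece count subject to staying optimal: for each k, pieces[k] = 1 + min over i with p[i]+r[k−i]=r[k] of pieces[k−i].
pieces[8] = 3
pieces[9] = 3
pieces[10] = 4
pieces[11] = 1

1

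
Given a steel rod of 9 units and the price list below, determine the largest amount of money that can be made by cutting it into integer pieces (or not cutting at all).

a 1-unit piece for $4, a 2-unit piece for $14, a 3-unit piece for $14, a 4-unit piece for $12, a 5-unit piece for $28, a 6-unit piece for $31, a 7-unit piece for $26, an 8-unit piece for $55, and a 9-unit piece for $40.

Consider every possible first cut. best[k] is the best of p[i]+best[k−i] over all sellable i≤k.
best[1] = 4
best[2] = 14
best[3] = 18  (first piece 1, then best[2]=14)
best[4] = 28  (first piece 2, then best[2]=14)
best[5] = 32  (first piece 1, then best[4]=28)
best[6] = 42  (first piece 2, then best[4]=28)
best[7] = 46  (first piece 1, then best[6]=42)
best[8] = 56  (first piece 2, then best[6]=42)
best[9] = 60  (first piece 1, then best[8]=56)
One optimal cutting: 2 + 2 + 2 + 2 + 1 → $14 + $14 + $14 + $14 + $4 = $60.

60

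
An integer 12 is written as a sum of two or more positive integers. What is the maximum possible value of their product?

Let f[k] be the best product for length k (with at least one cut). For each first piece i, the rest contributes max(k−i, f[k−i]).
Small cases: f[2]=1, f[3]=2, f[4]=4.
f[5] = 2*max(3,2) = 2*3 = 6
f[6] = 3*max(3,2) = 3*3 = 9
f[7] = 2*max(5,6) = 2*6 = 12
f[8] = 2*max(6,9) = 2*9 = 18
f[9] = 3*max(6,9) = 3*9 = 27
f[10] = 2*max(8,18) = 2*18 = 36
f[11] = 2*max(9,27) = 2*27 = 54
f[12] = 3*max(9,27) = 3*27 = 81
One optimal split: 3 + 3 + 3 + 3; product 3*3*3*3 = 81.

81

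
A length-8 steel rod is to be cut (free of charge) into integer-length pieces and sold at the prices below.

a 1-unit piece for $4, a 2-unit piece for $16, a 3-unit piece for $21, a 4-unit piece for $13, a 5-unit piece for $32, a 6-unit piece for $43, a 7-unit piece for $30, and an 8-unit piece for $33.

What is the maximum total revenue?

Build best[k] bottom-up: best[k] = max over allowed piece i of (p[i] + best[k−i]).
best[1] = 4
best[2] = max(4+4, 16+0) = 16
best[3] = max(4+16, 16+4, 21+0) = 21
best[4] = max(4+21, 16+16, 21+4, 13+0) = 32
best[5] = max(4+32, 16+21, 21+16, 13+4, 32+0) = 37
best[6] = max(4+37, 16+32, 21+21, 13+16, 32+4, 43+0) = 48
best[7] = max(4+48, 16+37, 21+32, …, 43+4, 30+0) = 53
best[8] = max(4+53, 16+48, 21+37, …, 30+4, 33+0) = 64
One optimal cutting: 2 + 2 + 2 + 2 → $16 + $16 + $16 + $16 = $64.

64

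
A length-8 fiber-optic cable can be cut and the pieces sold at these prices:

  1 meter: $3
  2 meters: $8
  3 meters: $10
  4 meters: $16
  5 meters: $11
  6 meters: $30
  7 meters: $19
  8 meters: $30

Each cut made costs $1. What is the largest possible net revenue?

37

Consider every possible first cut. v[k] is the best of p[i]+v[k−i] over all sellable i≤k, charging 1 whenever i<k.
v[1] = 3
v[2] = max(3+3-1, 8+0) = 8
v[3] = max(3+8-1, 8+3-1, 10+0) = 10
v[4] = max(3+10-1, 8+8-1, 10+3-1, 16+0) = 16
v[5] = max(3+16-1, 8+10-1, 10+8-1, 16+3-1, 11+0) = 18
v[6] = max(3+18-1, 8+16-1, 10+10-1, 16+8-1, 11+3-1, 30+0) = 30
v[7] = max(3+30-1, 8+18-1, 10+16-1, …, 30+3-1, 19+0) = 32
v[8] = max(3+32-1, 8+30-1, 10+18-1, …, 19+3-1, 30+0) = 37
One optimal plan: pieces 6 + 2 (1 cut) → $38 − $1 = $37.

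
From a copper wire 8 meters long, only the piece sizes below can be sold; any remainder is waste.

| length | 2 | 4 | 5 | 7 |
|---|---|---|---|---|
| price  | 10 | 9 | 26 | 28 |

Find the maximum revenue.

Build f[k] bottom-up: f[k] = max over allowed piece i of (p[i] + f[k−i]).
f[1] = 0
f[2] = 10
f[3] = 10
f[4] = max(10+10, 9+0) = 20
f[5] = max(10+10, 9+0, 26+0) = 26
f[6] = max(10+20, 9+10, 26+0) = 30
f[7] = max(10+26, 9+10, 26+10, 28+0) = 36
f[8] = max(10+30, 9+20, 26+10, 28+0) = 40
One optimal cutting: 2 + 2 + 2 + 2 → €40.

40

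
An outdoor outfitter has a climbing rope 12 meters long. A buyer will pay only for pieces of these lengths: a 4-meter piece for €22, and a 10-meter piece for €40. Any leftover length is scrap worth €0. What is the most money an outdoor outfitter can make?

Let best[k] be the best obtainable value from length k. For each k, try every first piece i and keep the best of price[i] + best[k−i].
best[1] = 0
best[2] = 0
best[3] = 0
best[4] = 22
best[5] = 22
best[6] = 22
best[7] = 22
best[8] = 44  (first piece 4, then best[4]=22)
best[9] = 44
best[10] = 44
best[11] = 44
best[12] = 66  (first piece 4, then best[8]=44)
One optimal cutting: 4 + 4 + 4 → €66.

66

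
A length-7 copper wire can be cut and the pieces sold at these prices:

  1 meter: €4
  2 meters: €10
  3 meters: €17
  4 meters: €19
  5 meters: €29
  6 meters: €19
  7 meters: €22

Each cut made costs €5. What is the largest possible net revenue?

Let net[k] be the best obtainable value from length k. For each k, try every first piece i and keep the best of price[i] + net[k−i] minus the 5 cut fee when i<k.
net[1] = 4
net[2] = 10
net[3] = 17
net[4] = 19
net[5] = 29
net[6] = 29  (first piece 3, then net[3]=17)
net[7] = 34  (first piece 2, then net[5]=29)
One optimal plan: pieces 5 + 2 (1 cut) → €39 − €5 = €34.

34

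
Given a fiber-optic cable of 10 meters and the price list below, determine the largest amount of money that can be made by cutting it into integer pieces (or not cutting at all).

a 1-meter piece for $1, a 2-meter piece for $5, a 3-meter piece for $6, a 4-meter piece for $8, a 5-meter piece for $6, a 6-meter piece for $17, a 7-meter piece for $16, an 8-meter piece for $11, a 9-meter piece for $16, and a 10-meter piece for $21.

27

Let R[k] be the best obtainable value from length k. For each k, try every first piece i and keep the best of price[i] + R[k−i].
R[1] = 1
R[2] = max(1+1, 5+0) = 5
R[3] = max(1+5, 5+1, 6+0) = 6
R[4] = max(1+6, 5+5, 6+1, 8+0) = 10
R[5] = max(1+10, 5+6, 6+5, 8+1, 6+0) = 11
R[6] = max(1+11, 5+10, 6+6, 8+5, 6+1, 17+0) = 17
R[7] = max(1+17, 5+11, 6+10, …, 17+1, 16+0) = 18
R[8] = max(1+18, 5+17, 6+11, …, 16+1, 11+0) = 22
R[9] = max(1+22, 5+18, 6+17, …, 11+1, 16+0) = 23
R[10] = max(1+23, 5+22, 6+18, …, 16+1, 21+0) = 27
One optimal cutting: 6 + 2 + 2 → $17 + $5 + $5 = $27.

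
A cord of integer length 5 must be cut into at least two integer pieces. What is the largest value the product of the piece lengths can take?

6

Fill prod[k] for k=2..5: at each k try every first piece i and multiply by the better of (k−i) uncut or prod[k−i].
prod[2] = 1·max(1,0) = 1·1 = 1
prod[3] = 1·max(2,1) = 1·2 = 2
prod[4] = 2·max(2,1) = 2·2 = 4
prod[5] = 2·max(3,2) = 2·3 = 6
One optimal split: 3 + 2; product 3·2 = 6.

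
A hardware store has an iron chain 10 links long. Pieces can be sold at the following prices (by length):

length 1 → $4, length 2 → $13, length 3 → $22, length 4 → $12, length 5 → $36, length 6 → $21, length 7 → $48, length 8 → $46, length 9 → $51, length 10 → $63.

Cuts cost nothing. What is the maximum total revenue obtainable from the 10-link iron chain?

Let R[k] be the best obtainable value from length k. For each k, try every first piece i and keep the best of price[i] + R[k−i].
R[1] = 4
R[2] = max(4+4, 13+0) = 13
R[3] = max(4+13, 13+4, 22+0) = 22
R[4] = max(4+22, 13+13, 22+4, 12+0) = 26
R[5] = max(4+26, 13+22, 22+13, 12+4, 36+0) = 36
R[6] = max(4+36, 13+26, 22+22, 12+13, 36+4, 21+0) = 44
R[7] = max(4+44, 13+36, 22+26, …, 21+4, 48+0) = 49
R[8] = max(4+49, 13+44, 22+36, …, 48+4, 46+0) = 58
R[9] = max(4+58, 13+49, 22+44, …, 46+4, 51+0) = 66
R[10] = max(4+66, 13+58, 22+49, …, 51+4, 63+0) = 72
One optimal cutting: 5 + 5 → $36 + $36 = $72.

72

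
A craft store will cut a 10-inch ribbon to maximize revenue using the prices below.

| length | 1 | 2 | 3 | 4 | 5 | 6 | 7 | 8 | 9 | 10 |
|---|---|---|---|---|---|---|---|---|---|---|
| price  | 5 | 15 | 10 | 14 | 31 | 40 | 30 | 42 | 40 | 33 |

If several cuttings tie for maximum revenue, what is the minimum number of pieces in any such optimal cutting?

Consider every possible first cut. r[k] is the best of p[i]+r[k−i] over all sellable i≤k.
r[1] = 5
r[2] = 15
r[3] = 20  (first piece 1, then r[2]=15)
r[4] = 30  (first piece 2, then r[2]=15)
r[5] = 35  (first piece 1, then r[4]=30)
r[6] = 45  (first piece 2, then r[4]=30)
r[7] = 50  (first piece 1, then r[6]=45)
r[8] = 60  (first piece 2, then r[6]=45)
r[9] = 65  (first piece 1, then r[8]=60)
r[10] = 75  (first piece 2, then r[8]=60)
Maximum revenue is ¢75.
Now minimize piece count subject to staying optimal: for each k, pieces[k] = 1 + min over i with p[i]+r[k−i]=r[k] of pieces[k−i].
pieces[7] = 4
pieces[8] = 4
pieces[9] = 5
pieces[10] = 5

5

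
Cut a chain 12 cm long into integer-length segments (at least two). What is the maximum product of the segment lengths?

Define prod[k] = max over 1≤i<k of i · max(k−i, prod[k−i]); the inner max lets the remainder stay uncut if that's better.
prod[2] = 1*max(1,0) = 1*1 = 1
prod[3] = max(1*2, 2*1) = 2
prod[4] = max(1*3, 2*2, 3*1) = 4
prod[5] = max(1*4, 2*3, 3*2, 4*1) = 6
prod[6] = max(1*6, 2*4, 3*3, 4*2, 5*1) = 9
prod[7] = max(1*9, 2*6, 3*4, 4*3, 5*2, 6*1) = 12
prod[8] = max(1*12, 2*9, 3*6, …, 6*2, 7*1) = 18
prod[9] = max(1*18, 2*12, 3*9, …, 7*2, 8*1) = 27
prod[10] = max(1*27, 2*18, 3*12, …, 8*2, 9*1) = 36
prod[11] = max(1*36, 2*27, 3*18, …, 9*2, 10*1) = 54
prod[12] = max(1*54, 2*36, 3*27, …, 10*2, 11*1) = 81
One optimal split: 3 + 3 + 3 + 3; product 3*3*3*3 = 81.

81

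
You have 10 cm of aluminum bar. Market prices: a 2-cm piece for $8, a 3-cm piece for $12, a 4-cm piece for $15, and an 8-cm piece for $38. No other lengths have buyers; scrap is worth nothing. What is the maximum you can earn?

Build f[k] bottom-up: f[k] = max over allowed piece i of (p[i] + f[k−i]).
f[1] = 0
f[2] = 8
f[3] = 12
f[4] = 16  (first piece 2, then f[2]=8)
f[5] = 20  (first piece 2, then f[3]=12)
f[6] = 24  (first piece 2, then f[4]=16)
f[7] = 28  (first piece 2, then f[5]=20)
f[8] = 38
f[9] = 38
f[10] = 46  (first piece 2, then f[8]=38)
One optimal cutting: 8 + 2 → $46.

46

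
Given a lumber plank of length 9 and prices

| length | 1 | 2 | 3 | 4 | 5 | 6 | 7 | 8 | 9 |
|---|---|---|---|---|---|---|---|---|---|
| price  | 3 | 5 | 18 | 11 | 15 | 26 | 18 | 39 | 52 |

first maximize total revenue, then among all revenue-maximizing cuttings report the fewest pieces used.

Let r[k] be the best obtainable value from length k. For each k, try every first piece i and keep the best of price[i] + r[k−i].
r[1] = 3
r[2] = max(3+3, 5+0) = 6
r[3] = max(3+6, 5+3, 18+0) = 18
r[4] = max(3+18, 5+6, 18+3, 11+0) = 21
r[5] = max(3+21, 5+18, 18+6, 11+3, 15+0) = 24
r[6] = max(3+24, 5+21, 18+18, 11+6, 15+3, 26+0) = 36
r[7] = max(3+36, 5+24, 18+21, …, 26+3, 18+0) = 39
r[8] = max(3+39, 5+36, 18+24, …, 18+3, 39+0) = 42
r[9] = max(3+42, 5+39, 18+36, …, 39+3, 52+0) = 54
Maximum revenue is $54.
Now minimize piece count subject to staying optimal: for each k, pieces[k] = 1 + min over i with p[i]+r[k−i]=r[k] of pieces[k−i].
pieces[6] = 2
pieces[7] = 3
pieces[8] = 4
pieces[9] = 3

3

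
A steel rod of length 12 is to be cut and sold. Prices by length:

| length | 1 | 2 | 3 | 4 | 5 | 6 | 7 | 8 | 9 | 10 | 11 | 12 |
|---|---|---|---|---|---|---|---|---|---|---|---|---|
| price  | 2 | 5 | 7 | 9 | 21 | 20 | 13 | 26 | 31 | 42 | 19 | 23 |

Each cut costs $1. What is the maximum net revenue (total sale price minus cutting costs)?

Let r[k] be the best obtainable value from length k. For each k, try every first piece i and keep the best of price[i] + r[k−i] minus the 1 cut fee when i<k.
r[1] = 2
r[2] = max(2+2-1, 5+0) = 5
r[3] = max(2+5-1, 5+2-1, 7+0) = 7
r[4] = max(2+7-1, 5+5-1, 7+2-1, 9+0) = 9
r[5] = max(2+9-1, 5+7-1, 7+5-1, 9+2-1, 21+0) = 21
r[6] = max(2+21-1, 5+9-1, 7+7-1, 9+5-1, 21+2-1, 20+0) = 22
r[7] = max(2+22-1, 5+21-1, 7+9-1, …, 20+2-1, 13+0) = 25
r[8] = max(2+25-1, 5+22-1, 7+21-1, …, 13+2-1, 26+0) = 27
r[9] = max(2+27-1, 5+25-1, 7+22-1, …, 26+2-1, 31+0) = 31
r[10] = max(2+31-1, 5+27-1, 7+25-1, …, 31+2-1, 42+0) = 42
r[11] = max(2+42-1, 5+31-1, 7+27-1, …, 42+2-1, 19+0) = 43
r[12] = max(2+43-1, 5+42-1, 7+31-1, …, 19+2-1, 23+0) = 46
One optimal plan: pieces 10 + 2 (1 cut) → $47 − $1 = $46.

46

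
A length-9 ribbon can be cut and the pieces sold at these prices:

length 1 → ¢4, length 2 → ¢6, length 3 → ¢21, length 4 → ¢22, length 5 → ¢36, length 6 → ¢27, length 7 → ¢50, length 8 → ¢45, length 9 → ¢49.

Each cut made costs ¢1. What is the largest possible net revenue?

Let net[k] be the best obtainable value from length k. For each k, try every first piece i and keep the best of price[i] + net[k−i] minus the 1 cut fee when i<k.
net[1] = 4
net[2] = max(4+4-1, 6+0) = 7
net[3] = max(4+7-1, 6+4-1, 21+0) = 21
net[4] = max(4+21-1, 6+7-1, 21+4-1, 22+0) = 24
net[5] = max(4+24-1, 6+21-1, 21+7-1, 22+4-1, 36+0) = 36
net[6] = max(4+36-1, 6+24-1, 21+21-1, 22+7-1, 36+4-1, 27+0) = 41
net[7] = max(4+41-1, 6+36-1, 21+24-1, …, 27+4-1, 50+0) = 50
net[8] = max(4+50-1, 6+41-1, 21+36-1, …, 50+4-1, 45+0) = 56
net[9] = max(4+56-1, 6+50-1, 21+41-1, …, 45+4-1, 49+0) = 61
One optimal plan: pieces 3 + 3 + 3 (2 cuts) → ¢63 − ¢2 = ¢61.

61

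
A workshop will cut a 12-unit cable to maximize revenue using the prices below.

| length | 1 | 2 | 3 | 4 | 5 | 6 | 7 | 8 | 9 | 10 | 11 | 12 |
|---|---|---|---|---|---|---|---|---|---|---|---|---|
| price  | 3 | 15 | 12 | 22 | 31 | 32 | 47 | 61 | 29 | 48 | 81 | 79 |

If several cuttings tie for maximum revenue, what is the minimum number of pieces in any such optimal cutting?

Consider every possible first cut. r[k] is the best of p[i]+r[k−i] over all sellable i≤k.
r[1] = 3
r[2] = 15
r[3] = 18  (first piece 1, then r[2]=15)
r[4] = 30  (first piece 2, then r[2]=15)
r[5] = 33  (first piece 1, then r[4]=30)
r[6] = 45  (first piece 2, then r[4]=30)
r[7] = 48  (first piece 1, then r[6]=45)
r[8] = 61
r[9] = 64  (first piece 1, then r[8]=61)
r[10] = 76  (first piece 2, then r[8]=61)
r[11] = 81
r[12] = 91  (first piece 2, then r[10]=76)
Maximum revenue is $91.
Now minimize piece count subject to staying optimal: for each k, pieces[k] = 1 + min over i with p[i]+r[k−i]=r[k] of pieces[k−i].
pieces[9] = 2
pieces[10] = 2
pieces[11] = 1
pieces[12] = 3

3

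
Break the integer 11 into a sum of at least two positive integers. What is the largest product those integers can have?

Define prod[k] = max over 1≤i<k of i · max(k−i, prod[k−i]); the inner max lets the remainder stay uncut if that's better.
prod[2] = 1*max(1,0) = 1*1 = 1
prod[3] = max(1*2, 2*1) = 2
prod[4] = max(1*3, 2*2, 3*1) = 4
prod[5] = max(1*4, 2*3, 3*2, 4*1) = 6
prod[6] = max(1*6, 2*4, 3*3, 4*2, 5*1) = 9
prod[7] = max(1*9, 2*6, 3*4, 4*3, 5*2, 6*1) = 12
prod[8] = max(1*12, 2*9, 3*6, …, 6*2, 7*1) = 18
prod[9] = max(1*18, 2*12, 3*9, …, 7*2, 8*1) = 27
prod[10] = max(1*27, 2*18, 3*12, …, 8*2, 9*1) = 36
prod[11] = max(1*36, 2*27, 3*18, …, 9*2, 10*1) = 54
One optimal split: 3 + 3 + 3 + 2; product 3*3*3*2 = 54.

54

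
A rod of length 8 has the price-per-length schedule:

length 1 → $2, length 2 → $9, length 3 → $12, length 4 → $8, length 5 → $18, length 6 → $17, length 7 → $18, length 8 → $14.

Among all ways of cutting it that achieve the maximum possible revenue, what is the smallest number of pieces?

Build r[k] bottom-up: r[k] = max over allowed piece i of (p[i] + r[k−i]).
r[1] = 2
r[2] = 9
r[3] = 12
r[4] = 18  (first piece 2, then r[2]=9)
r[5] = 21  (first piece 2, then r[3]=12)
r[6] = 27  (first piece 2, then r[4]=18)
r[7] = 30  (first piece 2, then r[5]=21)
r[8] = 36  (first piece 2, then r[6]=27)
Maximum revenue is $36.
Now minimize piece count subject to staying optimal: for each k, pieces[k] = 1 + min over i with p[i]+r[k−i]=r[k] of pieces[k−i].
pieces[5] = 2
pieces[6] = 3
pieces[7] = 3
pieces[8] = 4

4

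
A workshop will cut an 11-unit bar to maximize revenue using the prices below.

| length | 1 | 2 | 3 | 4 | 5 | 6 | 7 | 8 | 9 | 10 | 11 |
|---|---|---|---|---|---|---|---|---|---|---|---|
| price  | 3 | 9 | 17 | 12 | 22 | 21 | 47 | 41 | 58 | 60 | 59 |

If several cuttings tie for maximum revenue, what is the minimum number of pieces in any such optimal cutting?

Consider every possible first cut. r[k] is the best of p[i]+r[k−i] over all sellable i≤k.
r[1] = 3
r[2] = max(3+3, 9+0) = 9
r[3] = max(3+9, 9+3, 17+0) = 17
r[4] = max(3+17, 9+9, 17+3, 12+0) = 20
r[5] = max(3+20, 9+17, 17+9, 12+3, 22+0) = 26
r[6] = max(3+26, 9+20, 17+17, 12+9, 22+3, 21+0) = 34
r[7] = max(3+34, 9+26, 17+20, …, 21+3, 47+0) = 47
r[8] = max(3+47, 9+34, 17+26, …, 47+3, 41+0) = 50
r[9] = max(3+50, 9+47, 17+34, …, 41+3, 58+0) = 58
r[10] = max(3+58, 9+50, 17+47, …, 58+3, 60+0) = 64
r[11] = max(3+64, 9+58, 17+50, …, 60+3, 59+0) = 67
Maximum revenue is $67.
Now minimize piece count subject to staying optimal: for each k, pieces[k] = 1 + min over i with p[i]+r[k−i]=r[k] of pieces[k−i].
pieces[8] = 2
pieces[9] = 1
pieces[10] = 2
pieces[11] = 2

2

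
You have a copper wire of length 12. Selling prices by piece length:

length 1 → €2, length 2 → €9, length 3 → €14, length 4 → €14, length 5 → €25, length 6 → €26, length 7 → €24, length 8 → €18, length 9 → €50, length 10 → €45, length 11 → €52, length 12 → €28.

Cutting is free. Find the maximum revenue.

64

Let best[k] be the best obtainable value from length k. For each k, try every first piece i and keep the best of price[i] + best[k−i].
best[1] = 2
best[2] = max(2+2, 9+0) = 9
best[3] = max(2+9, 9+2, 14+0) = 14
best[4] = max(2+14, 9+9, 14+2, 14+0) = 18
best[5] = max(2+18, 9+14, 14+9, 14+2, 25+0) = 25
best[6] = max(2+25, 9+18, 14+14, 14+9, 25+2, 26+0) = 28
best[7] = max(2+28, 9+25, 14+18, …, 26+2, 24+0) = 34
best[8] = max(2+34, 9+28, 14+25, …, 24+2, 18+0) = 39
best[9] = max(2+39, 9+34, 14+28, …, 18+2, 50+0) = 50
best[10] = max(2+50, 9+39, 14+34, …, 50+2, 45+0) = 52
best[11] = max(2+52, 9+50, 14+39, …, 45+2, 52+0) = 59
best[12] = max(2+59, 9+52, 14+50, …, 52+2, 28+0) = 64
One optimal cutting: 9 + 3 → €50 + €14 = €64.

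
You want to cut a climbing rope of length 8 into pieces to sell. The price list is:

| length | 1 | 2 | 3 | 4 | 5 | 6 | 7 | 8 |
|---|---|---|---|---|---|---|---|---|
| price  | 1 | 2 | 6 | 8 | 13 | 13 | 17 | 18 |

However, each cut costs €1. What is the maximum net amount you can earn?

Build v[k] bottom-up: v[k] = max over allowed piece i of (p[i] + v[k−i]) − 1 per cut.
v[1] = 1
v[2] = 2
v[3] = 6
v[4] = 8
v[5] = 13
v[6] = 13  (first piece 1, then v[5]=13)
v[7] = 17
v[8] = 18  (first piece 3, then v[5]=13)
One optimal plan: pieces 5 + 3 (1 cut) → €19 − €1 = €18.

18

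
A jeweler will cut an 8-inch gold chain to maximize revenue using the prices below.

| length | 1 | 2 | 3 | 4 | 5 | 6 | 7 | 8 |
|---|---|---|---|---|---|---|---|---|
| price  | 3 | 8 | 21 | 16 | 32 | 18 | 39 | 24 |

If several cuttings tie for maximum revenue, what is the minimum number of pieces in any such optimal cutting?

Consider every possible first cut. r[k] is the best of p[i]+r[k−i] over all sellable i≤k.
r[1] = 3
r[2] = 8
r[3] = 21
r[4] = 24  (first piece 1, then r[3]=21)
r[5] = 32
r[6] = 42  (first piece 3, then r[3]=21)
r[7] = 45  (first piece 1, then r[6]=42)
r[8] = 53  (first piece 3, then r[5]=32)
Maximum revenue is $53.
Now minimize piece count subject to staying optimal: for each k, pieces[k] = 1 + min over i with p[i]+r[k−i]=r[k] of pieces[k−i].
pieces[5] = 1
pieces[6] = 2
pieces[7] = 3
pieces[8] = 2

2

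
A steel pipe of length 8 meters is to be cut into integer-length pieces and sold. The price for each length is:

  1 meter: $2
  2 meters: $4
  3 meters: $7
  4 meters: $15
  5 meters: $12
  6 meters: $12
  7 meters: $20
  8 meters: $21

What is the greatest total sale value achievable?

Consider every possible first cut. v[k] is the best of p[i]+v[k−i] over all sellable i≤k.
v[1] = 2
v[2] = max(2+2, 4+0) = 4
v[3] = max(2+4, 4+2, 7+0) = 7
v[4] = max(2+7, 4+4, 7+2, 15+0) = 15
v[5] = max(2+15, 4+7, 7+4, 15+2, 12+0) = 17
v[6] = max(2+17, 4+15, 7+7, 15+4, 12+2, 12+0) = 19
v[7] = max(2+19, 4+17, 7+15, …, 12+2, 20+0) = 22
v[8] = max(2+22, 4+19, 7+17, …, 20+2, 21+0) = 30
One optimal cutting: 4 + 4 → $15 + $15 = $30.

30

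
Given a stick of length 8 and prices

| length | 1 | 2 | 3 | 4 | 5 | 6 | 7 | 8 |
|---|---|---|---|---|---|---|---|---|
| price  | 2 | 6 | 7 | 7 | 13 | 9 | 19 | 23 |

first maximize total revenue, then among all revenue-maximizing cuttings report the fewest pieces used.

Consider every possible first cut. r[k] is the best of p[i]+r[k−i] over all sellable i≤k.
r[1] = 2
r[2] = 6
r[3] = 8  (first piece 1, then r[2]=6)
r[4] = 12  (first piece 2, then r[2]=6)
r[5] = 14  (first piece 1, then r[4]=12)
r[6] = 18  (first piece 2, then r[4]=12)
r[7] = 20  (first piece 1, then r[6]=18)
r[8] = 24  (first piece 2, then r[6]=18)
Maximum revenue is €24.
Now minimize piece count subject to staying optimal: for each k, pieces[k] = 1 + min over i with p[i]+r[k−i]=r[k] of pieces[k−i].
pieces[5] = 3
pieces[6] = 3
pieces[7] = 4
pieces[8] = 4

4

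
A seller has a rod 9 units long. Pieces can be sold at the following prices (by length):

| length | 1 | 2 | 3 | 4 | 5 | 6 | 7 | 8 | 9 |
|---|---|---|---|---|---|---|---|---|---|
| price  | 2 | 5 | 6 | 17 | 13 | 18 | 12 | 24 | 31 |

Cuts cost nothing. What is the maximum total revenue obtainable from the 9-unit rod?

Let v[k] be the best obtainable value from length k. For each k, try every first piece i and keep the best of price[i] + v[k−i].
v[1] = 2
v[2] = max(2+2, 5+0) = 5
v[3] = max(2+5, 5+2, 6+0) = 7
v[4] = max(2+7, 5+5, 6+2, 17+0) = 17
v[5] = max(2+17, 5+7, 6+5, 17+2, 13+0) = 19
v[6] = max(2+19, 5+17, 6+7, 17+5, 13+2, 18+0) = 22
v[7] = max(2+22, 5+19, 6+17, …, 18+2, 12+0) = 24
v[8] = max(2+24, 5+22, 6+19, …, 12+2, 24+0) = 34
v[9] = max(2+34, 5+24, 6+22, …, 24+2, 31+0) = 36
One optimal cutting: 4 + 4 + 1 → 17 + 17 + 2 = 36.

36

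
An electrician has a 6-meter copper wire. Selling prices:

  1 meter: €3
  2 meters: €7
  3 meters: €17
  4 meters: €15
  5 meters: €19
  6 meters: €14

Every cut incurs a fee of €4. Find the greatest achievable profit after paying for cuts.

Build v[k] bottom-up: v[k] = max over allowed piece i of (p[i] + v[k−i]) − 4 per cut.
v[1] = 3
v[2] = 7
v[3] = 17
v[4] = 16  (first piece 1, then v[3]=17)
v[5] = 20  (first piece 2, then v[3]=17)
v[6] = 30  (first piece 3, then v[3]=17)
One optimal plan: pieces 3 + 3 (1 cut) → €34 − €4 = €30.

30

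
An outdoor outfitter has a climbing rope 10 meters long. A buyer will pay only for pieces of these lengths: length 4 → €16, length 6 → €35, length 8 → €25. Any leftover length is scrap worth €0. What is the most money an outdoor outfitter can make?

Consider every possible first cut. f[k] is the best of p[i]+f[k−i] over all sellable i≤k.
f[1] = 0
f[2] = 0
f[3] = 0
f[4] = 16
f[5] = 16
f[6] = max(16+0, 35+0) = 35
f[7] = max(16+0, 35+0) = 35
f[8] = max(16+16, 35+0, 25+0) = 35
f[9] = max(16+16, 35+0, 25+0) = 35
f[10] = max(16+35, 35+16, 25+0) = 51
One optimal cutting: 6 + 4 → €51.

51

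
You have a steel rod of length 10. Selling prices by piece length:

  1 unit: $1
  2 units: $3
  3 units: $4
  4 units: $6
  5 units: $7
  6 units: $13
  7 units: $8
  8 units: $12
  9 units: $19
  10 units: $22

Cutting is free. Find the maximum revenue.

22

Consider every possible first cut. r[k] is the best of p[i]+r[k−i] over all sellable i≤k.
r[1] = 1
r[2] = max(1+1, 3+0) = 3
r[3] = max(1+3, 3+1, 4+0) = 4
r[4] = max(1+4, 3+3, 4+1, 6+0) = 6
r[5] = max(1+6, 3+4, 4+3, 6+1, 7+0) = 7
r[6] = max(1+7, 3+6, 4+4, 6+3, 7+1, 13+0) = 13
r[7] = max(1+13, 3+7, 4+6, …, 13+1, 8+0) = 14
r[8] = max(1+14, 3+13, 4+7, …, 8+1, 12+0) = 16
r[9] = max(1+16, 3+14, 4+13, …, 12+1, 19+0) = 19
r[10] = max(1+19, 3+16, 4+14, …, 19+1, 22+0) = 22
Best is to sell the whole 10-unit piece uncut for $22.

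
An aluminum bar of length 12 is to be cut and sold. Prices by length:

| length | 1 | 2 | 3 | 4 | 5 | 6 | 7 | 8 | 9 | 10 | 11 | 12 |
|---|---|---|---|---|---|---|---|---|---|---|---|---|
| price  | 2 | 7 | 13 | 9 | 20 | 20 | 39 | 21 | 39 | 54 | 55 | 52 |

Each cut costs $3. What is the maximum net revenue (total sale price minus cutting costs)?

Let r[k] be the best obtainable value from length k. For each k, try every first piece i and keep the best of price[i] + r[k−i] minus the 3 cut fee when i<k.
r[1] = 2
r[2] = max(2+2-3, 7+0) = 7
r[3] = max(2+7-3, 7+2-3, 13+0) = 13
r[4] = max(2+13-3, 7+7-3, 13+2-3, 9+0) = 12
r[5] = max(2+12-3, 7+13-3, 13+7-3, 9+2-3, 20+0) = 20
r[6] = max(2+20-3, 7+12-3, 13+13-3, 9+7-3, 20+2-3, 20+0) = 23
r[7] = max(2+23-3, 7+20-3, 13+12-3, …, 20+2-3, 39+0) = 39
r[8] = max(2+39-3, 7+23-3, 13+20-3, …, 39+2-3, 21+0) = 38
r[9] = max(2+38-3, 7+39-3, 13+23-3, …, 21+2-3, 39+0) = 43
r[10] = max(2+43-3, 7+38-3, 13+39-3, …, 39+2-3, 54+0) = 54
r[11] = max(2+54-3, 7+43-3, 13+38-3, …, 54+2-3, 55+0) = 55
r[12] = max(2+55-3, 7+54-3, 13+43-3, …, 55+2-3, 52+0) = 58
One optimal plan: pieces 10 + 2 (1 cut) → $61 − $3 = $58.

58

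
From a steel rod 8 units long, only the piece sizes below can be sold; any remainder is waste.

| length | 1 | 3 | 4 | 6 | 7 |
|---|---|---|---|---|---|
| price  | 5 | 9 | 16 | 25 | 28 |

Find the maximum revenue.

40

Let f[k] be the best obtainable value from length k. For each k, try every first piece i and keep the best of price[i] + f[k−i].
f[1] = 5
f[2] = 10  (first piece 1, then f[1]=5)
f[3] = 15  (first piece 1, then f[2]=10)
f[4] = 20  (first piece 1, then f[3]=15)
f[5] = 25  (first piece 1, then f[4]=20)
f[6] = 30  (first piece 1, then f[5]=25)
f[7] = 35  (first piece 1, then f[6]=30)
f[8] = 40  (first piece 1, then f[7]=35)
One optimal cutting: 1 + 1 + 1 + 1 + 1 + 1 + 1 + 1 → $40.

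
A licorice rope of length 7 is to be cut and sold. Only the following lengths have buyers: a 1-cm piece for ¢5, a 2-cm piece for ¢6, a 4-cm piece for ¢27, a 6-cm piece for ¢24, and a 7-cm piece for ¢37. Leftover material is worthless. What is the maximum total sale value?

42

Consider every possible first cut. f[k] is the best of p[i]+f[k−i] over all sellable i≤k.
f[1] = 5
f[2] = 10  (first piece 1, then f[1]=5)
f[3] = 15  (first piece 1, then f[2]=10)
f[4] = 27
f[5] = 32  (first piece 1, then f[4]=27)
f[6] = 37  (first piece 1, then f[5]=32)
f[7] = 42  (first piece 1, then f[6]=37)
One optimal cutting: 4 + 1 + 1 + 1 → ¢42.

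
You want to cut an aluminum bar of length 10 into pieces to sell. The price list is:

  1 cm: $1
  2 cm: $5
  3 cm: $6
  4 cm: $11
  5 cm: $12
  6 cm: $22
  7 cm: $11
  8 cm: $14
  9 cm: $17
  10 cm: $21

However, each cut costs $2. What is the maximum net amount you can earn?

Build v[k] bottom-up: v[k] = max over allowed piece i of (p[i] + v[k−i]) − 2 per cut.
v[1] = 1
v[2] = max(1+1-2, 5+0) = 5
v[3] = max(1+5-2, 5+1-2, 6+0) = 6
v[4] = max(1+6-2, 5+5-2, 6+1-2, 11+0) = 11
v[5] = max(1+11-2, 5+6-2, 6+5-2, 11+1-2, 12+0) = 12
v[6] = max(1+12-2, 5+11-2, 6+6-2, 11+5-2, 12+1-2, 22+0) = 22
v[7] = max(1+22-2, 5+12-2, 6+11-2, …, 22+1-2, 11+0) = 21
v[8] = max(1+21-2, 5+22-2, 6+12-2, …, 11+1-2, 14+0) = 25
v[9] = max(1+25-2, 5+21-2, 6+22-2, …, 14+1-2, 17+0) = 26
v[10] = max(1+26-2, 5+25-2, 6+21-2, …, 17+1-2, 21+0) = 31
One optimal plan: pieces 6 + 4 (1 cut) → $33 − $2 = $31.

31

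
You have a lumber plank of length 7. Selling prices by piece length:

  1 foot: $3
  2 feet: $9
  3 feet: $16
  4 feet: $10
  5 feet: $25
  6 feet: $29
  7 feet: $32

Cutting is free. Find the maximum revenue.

35

Consider every possible first cut. R[k] is the best of p[i]+R[k−i] over all sellable i≤k.
R[1] = 3
R[2] = max(3+3, 9+0) = 9
R[3] = max(3+9, 9+3, 16+0) = 16
R[4] = max(3+16, 9+9, 16+3, 10+0) = 19
R[5] = max(3+19, 9+16, 16+9, 10+3, 25+0) = 25
R[6] = max(3+25, 9+19, 16+16, 10+9, 25+3, 29+0) = 32
R[7] = max(3+32, 9+25, 16+19, …, 29+3, 32+0) = 35
One optimal cutting: 3 + 3 + 1 → $16 + $16 + $3 = $35.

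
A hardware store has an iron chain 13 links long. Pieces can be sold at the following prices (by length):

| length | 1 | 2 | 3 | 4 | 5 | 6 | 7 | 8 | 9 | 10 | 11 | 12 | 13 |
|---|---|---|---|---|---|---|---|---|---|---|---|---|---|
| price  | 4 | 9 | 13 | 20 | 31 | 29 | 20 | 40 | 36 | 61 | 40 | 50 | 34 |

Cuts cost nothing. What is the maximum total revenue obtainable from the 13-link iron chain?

Build r[k] bottom-up: r[k] = max over allowed piece i of (p[i] + r[k−i]).
r[1] = 4
r[2] = max(4+4, 9+0) = 9
r[3] = max(4+9, 9+4, 13+0) = 13
r[4] = max(4+13, 9+9, 13+4, 20+0) = 20
r[5] = max(4+20, 9+13, 13+9, 20+4, 31+0) = 31
r[6] = max(4+31, 9+20, 13+13, 20+9, 31+4, 29+0) = 35
r[7] = max(4+35, 9+31, 13+20, …, 29+4, 20+0) = 40
r[8] = max(4+40, 9+35, 13+31, …, 20+4, 40+0) = 44
r[9] = max(4+44, 9+40, 13+35, …, 40+4, 36+0) = 51
r[10] = max(4+51, 9+44, 13+40, …, 36+4, 61+0) = 62
r[11] = max(4+62, 9+51, 13+44, …, 61+4, 40+0) = 66
r[12] = max(4+66, 9+62, 13+51, …, 40+4, 50+0) = 71
r[13] = max(4+71, 9+66, 13+62, …, 50+4, 34+0) = 75
One optimal cutting: 5 + 5 + 2 + 1 → $31 + $31 + $9 + $4 = $75.

75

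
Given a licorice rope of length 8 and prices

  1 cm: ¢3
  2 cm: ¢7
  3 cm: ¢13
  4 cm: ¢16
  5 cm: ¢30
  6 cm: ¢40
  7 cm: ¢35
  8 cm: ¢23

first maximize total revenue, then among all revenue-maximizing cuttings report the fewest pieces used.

Consider every possible first cut. r[k] is the best of p[i]+r[k−i] over all sellable i≤k.
r[1] = 3
r[2] = max(3+3, 7+0) = 7
r[3] = max(3+7, 7+3, 13+0) = 13
r[4] = max(3+13, 7+7, 13+3, 16+0) = 16
r[5] = max(3+16, 7+13, 13+7, 16+3, 30+0) = 30
r[6] = max(3+30, 7+16, 13+13, 16+7, 30+3, 40+0) = 40
r[7] = max(3+40, 7+30, 13+16, …, 40+3, 35+0) = 43
r[8] = max(3+43, 7+40, 13+30, …, 35+3, 23+0) = 47
Maximum revenue is ¢47.
Now minimize piece count subject to staying optimal: for each k, pieces[k] = 1 + min over i with p[i]+r[k−i]=r[k] of pieces[k−i].
pieces[5] = 1
pieces[6] = 1
pieces[7] = 2
pieces[8] = 2

2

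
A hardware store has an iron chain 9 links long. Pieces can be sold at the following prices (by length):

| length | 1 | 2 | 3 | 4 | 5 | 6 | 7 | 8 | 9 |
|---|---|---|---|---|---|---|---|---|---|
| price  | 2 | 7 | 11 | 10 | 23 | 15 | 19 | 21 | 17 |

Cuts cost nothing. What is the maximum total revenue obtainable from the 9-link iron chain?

37

Let r[k] be the best obtainable value from length k. For each k, try every first piece i and keep the best of price[i] + r[k−i].
r[1] = 2
r[2] = 7
r[3] = 11
r[4] = 14  (first piece 2, then r[2]=7)
r[5] = 23
r[6] = 25  (first piece 1, then r[5]=23)
r[7] = 30  (first piece 2, then r[5]=23)
r[8] = 34  (first piece 3, then r[5]=23)
r[9] = 37  (first piece 2, then r[7]=30)
One optimal cutting: 5 + 2 + 2 → $23 + $7 + $7 = $37.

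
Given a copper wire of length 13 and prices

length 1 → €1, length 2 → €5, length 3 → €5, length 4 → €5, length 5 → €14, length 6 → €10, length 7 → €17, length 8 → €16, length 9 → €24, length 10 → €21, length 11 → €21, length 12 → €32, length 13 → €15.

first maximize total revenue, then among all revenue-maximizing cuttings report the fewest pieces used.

Let r[k] be the best obtainable value from length k. For each k, try every first piece i and keep the best of price[i] + r[k−i].
r[1] = 1
r[2] = 5
r[3] = 6  (first piece 1, then r[2]=5)
r[4] = 10  (first piece 2, then r[2]=5)
r[5] = 14
r[6] = 15  (first piece 1, then r[5]=14)
r[7] = 19  (first piece 2, then r[5]=14)
r[8] = 20  (first piece 1, then r[7]=19)
r[9] = 24  (first piece 2, then r[7]=19)
r[10] = 28  (first piece 5, then r[5]=14)
r[11] = 29  (first piece 1, then r[10]=28)
r[12] = 33  (first piece 2, then r[10]=28)
r[13] = 34  (first piece 1, then r[12]=33)
Maximum revenue is €34.
Now minimize piece count subject to staying optimal: for each k, pieces[k] = 1 + min over i with p[i]+r[k−i]=r[k] of pieces[k−i].
pieces[10] = 2
pieces[11] = 2
pieces[12] = 3
pieces[13] = 3

3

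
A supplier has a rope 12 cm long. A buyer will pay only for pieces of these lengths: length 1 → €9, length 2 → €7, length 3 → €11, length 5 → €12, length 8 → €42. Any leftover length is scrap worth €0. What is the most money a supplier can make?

108

Consider every possible first cut. f[k] is the best of p[i]+f[k−i] over all sellable i≤k.
f[1] = 9
f[2] = 18  (first piece 1, then f[1]=9)
f[3] = 27  (first piece 1, then f[2]=18)
f[4] = 36  (first piece 1, then f[3]=27)
f[5] = 45  (first piece 1, then f[4]=36)
f[6] = 54  (first piece 1, then f[5]=45)
f[7] = 63  (first piece 1, then f[6]=54)
f[8] = 72  (first piece 1, then f[7]=63)
f[9] = 81  (first piece 1, then f[8]=72)
f[10] = 90  (first piece 1, then f[9]=81)
f[11] = 99  (first piece 1, then f[10]=90)
f[12] = 108  (first piece 1, then f[11]=99)
One optimal cutting: 1 + 1 + 1 + 1 + 1 + 1 + 1 + 1 + 1 + 1 + 1 + 1 → €108.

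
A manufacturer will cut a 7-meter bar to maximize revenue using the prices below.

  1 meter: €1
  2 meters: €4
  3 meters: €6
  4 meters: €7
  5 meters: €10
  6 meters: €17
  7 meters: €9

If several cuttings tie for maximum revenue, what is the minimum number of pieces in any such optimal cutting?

2

Build r[k] bottom-up: r[k] = max over allowed piece i of (p[i] + r[k−i]).
r[1] = 1
r[2] = 4
r[3] = 6
r[4] = 8  (first piece 2, then r[2]=4)
r[5] = 10  (first piece 2, then r[3]=6)
r[6] = 17
r[7] = 18  (first piece 1, then r[6]=17)
Maximum revenue is €18.
Now minimize piece count subject to staying optimal: for each k, pieces[k] = 1 + min over i with p[i]+r[k−i]=r[k] of pieces[k−i].
pieces[4] = 2
pieces[5] = 1
pieces[6] = 1
pieces[7] = 2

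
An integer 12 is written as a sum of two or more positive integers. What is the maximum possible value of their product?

81

Define g[k] = max over 1≤i<k of i · max(k−i, g[k−i]); the inner max lets the remainder stay uncut if that's better.
g[2] = 1×max(1,0) = 1×1 = 1
g[3] = max(1×2, 2×1) = 2
g[4] = max(1×3, 2×2, 3×1) = 4
g[5] = max(1×4, 2×3, 3×2, 4×1) = 6
g[6] = max(1×6, 2×4, 3×3, 4×2, 5×1) = 9
g[7] = max(1×9, 2×6, 3×4, 4×3, 5×2, 6×1) = 12
g[8] = max(1×12, 2×9, 3×6, …, 6×2, 7×1) = 18
g[9] = max(1×18, 2×12, 3×9, …, 7×2, 8×1) = 27
g[10] = max(1×27, 2×18, 3×12, …, 8×2, 9×1) = 36
g[11] = max(1×36, 2×27, 3×18, …, 9×2, 10×1) = 54
g[12] = max(1×54, 2×36, 3×27, …, 10×2, 11×1) = 81
One optimal split: 3 + 3 + 3 + 3; product 3×3×3×3 = 81.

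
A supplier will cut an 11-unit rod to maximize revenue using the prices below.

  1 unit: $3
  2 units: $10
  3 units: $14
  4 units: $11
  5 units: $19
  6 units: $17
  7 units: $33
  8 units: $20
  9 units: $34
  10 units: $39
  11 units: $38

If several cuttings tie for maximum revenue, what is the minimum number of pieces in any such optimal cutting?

5

Let r[k] be the best obtainable value from length k. For each k, try every first piece i and keep the best of price[i] + r[k−i].
r[1] = 3
r[2] = 10
r[3] = 14
r[4] = 20  (first piece 2, then r[2]=10)
r[5] = 24  (first piece 2, then r[3]=14)
r[6] = 30  (first piece 2, then r[4]=20)
r[7] = 34  (first piece 2, then r[5]=24)
r[8] = 40  (first piece 2, then r[6]=30)
r[9] = 44  (first piece 2, then r[7]=34)
r[10] = 50  (first piece 2, then r[8]=40)
r[11] = 54  (first piece 2, then r[9]=44)
Maximum revenue is $54.
Now minimize piece count subject to staying optimal: for each k, pieces[k] = 1 + min over i with p[i]+r[k−i]=r[k] of pieces[k−i].
pieces[8] = 4
pieces[9] = 4
pieces[10] = 5
pieces[11] = 5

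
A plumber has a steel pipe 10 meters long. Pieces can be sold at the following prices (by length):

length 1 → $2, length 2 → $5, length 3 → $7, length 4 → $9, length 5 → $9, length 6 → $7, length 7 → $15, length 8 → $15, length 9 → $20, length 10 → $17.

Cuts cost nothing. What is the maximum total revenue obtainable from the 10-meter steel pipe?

25

Let R[k] be the best obtainable value from length k. For each k, try every first piece i and keep the best of price[i] + R[k−i].
R[1] = 2
R[2] = 5
R[3] = 7  (first piece 1, then R[2]=5)
R[4] = 10  (first piece 2, then R[2]=5)
R[5] = 12  (first piece 1, then R[4]=10)
R[6] = 15  (first piece 2, then R[4]=10)
R[7] = 17  (first piece 1, then R[6]=15)
R[8] = 20  (first piece 2, then R[6]=15)
R[9] = 22  (first piece 1, then R[8]=20)
R[10] = 25  (first piece 2, then R[8]=20)
One optimal cutting: 2 + 2 + 2 + 2 + 2 → $5 + $5 + $5 + $5 + $5 = $25.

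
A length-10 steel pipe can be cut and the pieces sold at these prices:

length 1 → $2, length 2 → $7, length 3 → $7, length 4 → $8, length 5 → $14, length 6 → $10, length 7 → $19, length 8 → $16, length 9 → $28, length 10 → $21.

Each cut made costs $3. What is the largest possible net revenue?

Build net[k] bottom-up: net[k] = max over allowed piece i of (p[i] + net[k−i]) − 3 per cut.
net[1] = 2
net[2] = max(2+2-3, 7+0) = 7
net[3] = max(2+7-3, 7+2-3, 7+0) = 7
net[4] = max(2+7-3, 7+7-3, 7+2-3, 8+0) = 11
net[5] = max(2+11-3, 7+7-3, 7+7-3, 8+2-3, 14+0) = 14
net[6] = max(2+14-3, 7+11-3, 7+7-3, 8+7-3, 14+2-3, 10+0) = 15
net[7] = max(2+15-3, 7+14-3, 7+11-3, …, 10+2-3, 19+0) = 19
net[8] = max(2+19-3, 7+15-3, 7+14-3, …, 19+2-3, 16+0) = 19
net[9] = max(2+19-3, 7+19-3, 7+15-3, …, 16+2-3, 28+0) = 28
net[10] = max(2+28-3, 7+19-3, 7+19-3, …, 28+2-3, 21+0) = 27
One optimal plan: pieces 9 + 1 (1 cut) → $30 − $3 = $27.

27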